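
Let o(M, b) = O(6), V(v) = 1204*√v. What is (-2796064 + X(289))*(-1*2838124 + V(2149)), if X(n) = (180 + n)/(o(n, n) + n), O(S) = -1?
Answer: 571361163993353/72 - 242385054863*√2149/72 ≈ 7.7795e+12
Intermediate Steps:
o(M, b) = -1
X(n) = (180 + n)/(-1 + n)
(-2796064 + X(289))*(-1*2838124 + V(2149)) = (-2796064 + (180 + 289)/(-1 + 289))*(-1*2838124 + 1204*√2149) = (-2796064 + 469/288)*(-2838124 + 1204*√2149) = -805265963*(-2838124 + 1204*√2149)/288 = 571361163993353/72 - 242385054863*√2149/72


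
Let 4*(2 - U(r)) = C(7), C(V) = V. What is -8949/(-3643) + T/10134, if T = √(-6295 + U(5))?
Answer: 8949/3643 + I*√25179/20268 ≈ 2.4565 + 0.007829*I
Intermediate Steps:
U(r) = ¼ (U(r) = 2 - ¼*7 = 2 - 7/4 = ¼)
T = I*√25179/2 (T = √(-6295 + ¼) = √(-25179/4) = I*√25179/2 ≈ 79.339*I)
-8949/(-3643) + T/10134 = -8949/(-3643) + (I*√25179/2)/10134 = -8949*(-1/3643) + (I*√25179/2)*(1/10134) = 8949/3643 + I*√25179/20268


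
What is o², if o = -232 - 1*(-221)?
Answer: 121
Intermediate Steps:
o = -11 (o = -232 + 221 = -11)
o² = (-11)² = 121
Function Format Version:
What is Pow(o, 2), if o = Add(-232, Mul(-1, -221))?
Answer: 121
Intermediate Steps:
o = -11 (o = Add(-232, 221) = -11)
Pow(o, 2) = Pow(-11, 2) = 121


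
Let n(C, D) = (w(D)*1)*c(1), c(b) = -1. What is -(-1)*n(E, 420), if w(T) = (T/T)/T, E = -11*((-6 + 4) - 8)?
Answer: -1/420 ≈ -0.0023810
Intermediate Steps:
E = 110 (E = -11*(-2 - 8) = -11*(-10) = 110)
w(T) = 1/T
n(C, D) = -1/D (n(C, D) = (1/D)*(-1) = -1/D)
-(-1)*n(E, 420) = -(-1)*(-1/420) = -(-1)*(-1*1/420) = -(-1)*(-1)/420 = -1*1/420 = -1/420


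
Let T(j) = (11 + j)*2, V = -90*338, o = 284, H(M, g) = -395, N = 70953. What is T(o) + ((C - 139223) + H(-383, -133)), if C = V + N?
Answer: -98495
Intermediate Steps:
V = -30420
C = 40533 (C = -30420 + 70953 = 40533)
T(j) = 22 + 2*j
T(o) + ((C - 139223) + H(-383, -133)) = (22 + 2*284) + ((40533 - 139223) - 395) = (22 + 568) + (-98690 - 395) = 590 - 99085 = -98495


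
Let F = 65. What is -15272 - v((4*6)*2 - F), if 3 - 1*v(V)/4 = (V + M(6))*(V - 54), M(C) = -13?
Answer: -6764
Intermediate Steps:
v(V) = 12 - 4*(-54 + V)*(-13 + V) (v(V) = 12 - 4*(V - 13)*(V - 54) = 12 - 4*(-13 + V)*(-54 + V) = 12 - 4*(-54 + V)*(-13 + V))
-15272 - v((4*6)*2 - F) = -15272 - (-2796 - 4*((4*6)*2 - 1*65)² + 268*((4*6)*2 - 1*65)) = -15272 - (-2796 - 4*(24*2 - 65)² + 268*(24*2 - 65)) = -15272 - (-2796 - 4*(48 - 65)² + 268*(48 - 65)) = -15272 - (-2796 - 4*(-17)² + 268*(-17)) = -15272 - (-2796 - 4*289 - 4556) = -15272 - (-2796 - 1156 - 4556) = -15272 - 1*(-8508) = -15272 + 8508 = -6764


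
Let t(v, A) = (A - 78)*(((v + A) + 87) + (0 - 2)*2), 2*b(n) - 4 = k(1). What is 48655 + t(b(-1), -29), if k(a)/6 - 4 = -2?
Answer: 42021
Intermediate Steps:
k(a) = 12 (k(a) = 24 + 6*(-2) = 24 - 12 = 12)
b(n) = 8 (b(n) = 2 + (½)*12 = 2 + 6 = 8)
t(v, A) = (-78 + A)*(83 + A + v) (t(v, A) = (-78 + A)*(((A + v) + 87) - 2*2) = (-78 + A)*((87 + A + v) - 4) = (-78 + A)*(83 + A + v))
48655 + t(b(-1), -29) = 48655 + (-6474 + (-29)² - 78*8 + 5*(-29) - 29*8) = 48655 + (-6474 + 841 - 624 - 145 - 232) = 48655 - 6634 = 42021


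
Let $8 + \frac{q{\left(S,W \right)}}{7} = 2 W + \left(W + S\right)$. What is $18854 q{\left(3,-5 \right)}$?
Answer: $-2639560$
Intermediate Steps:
$q{\left(S,W \right)} = -56 + 7 S + 21 W$ ($q{\left(S,W \right)} = -56 + 7 \left(2 W + \left(W + S\right)\right) = -56 + 7 \left(2 W + \left(S + W\right)\right) = -56 + 7 \left(S + 3 W\right) = -56 + \left(7 S + 21 W\right) = -56 + 7 S + 21 W$)
$18854 q{\left(3,-5 \right)} = 18854 \left(-56 + 7 \cdot 3 + 21 \left(-5\right)\right) = 18854 \left(-56 + 21 - 105\right) = 18854 \left(-140\right) = -2639560$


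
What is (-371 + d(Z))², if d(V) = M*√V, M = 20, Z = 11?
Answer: 142041 - 14840*√11 ≈ 92822.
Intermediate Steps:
d(V) = 20*√V
(-371 + d(Z))² = (-371 + 20*√11)²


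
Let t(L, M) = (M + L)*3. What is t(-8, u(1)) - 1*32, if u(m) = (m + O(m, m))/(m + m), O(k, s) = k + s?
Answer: -103/2 ≈ -51.500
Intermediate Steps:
u(m) = 3/2 (u(m) = (m + (m + m))/(m + m) = (m + 2*m)/((2*m)) = (3*m)*(1/(2*m)) = 3/2)
t(L, M) = 3*L + 3*M (t(L, M) = (L + M)*3 = 3*L + 3*M)
t(-8, u(1)) - 1*32 = (3*(-8) + 3*(3/2)) - 1*32 = (-24 + 9/2) - 32 = -39/2 - 32 = -103/2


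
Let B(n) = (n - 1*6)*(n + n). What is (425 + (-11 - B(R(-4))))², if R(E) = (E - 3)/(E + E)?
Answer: 183196225/1024 ≈ 1.7890e+5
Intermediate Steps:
R(E) = (-3 + E)/(2*E) (R(E) = (-3 + E)/((2*E)) = (-3 + E)*(1/(2*E)) = (-3 + E)/(2*E))
B(n) = 2*n*(-6 + n) (B(n) = (n - 6)*(2*n) = (-6 + n)*(2*n) = 2*n*(-6 + n))
(425 + (-11 - B(R(-4))))² = (425 + (-11 - 2*(½)*(-3 - 4)/(-4)*(-6 + (½)*(-3 - 4)/(-4))))² = (425 + (-11 - 2*(½)*(-¼)*(-7)*(-6 + (½)*(-¼)*(-7))))² = (425 + (-11 - 2*7*(-6 + 7/8)/8))² = (425 + (-11 - 2*7*(-41)/(8*8)))² = (425 + (-11 - 1*(-287/32)))² = (425 + (-11 + 287/32))² = (425 - 65/32)² = (13535/32)² = 183196225/1024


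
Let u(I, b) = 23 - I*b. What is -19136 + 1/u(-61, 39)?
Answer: -45964671/2402 ≈ -19136.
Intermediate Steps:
u(I, b) = 23 - I*b
-19136 + 1/u(-61, 39) = -19136 + 1/(23 - 1*(-61)*39) = -19136 + 1/(23 + 2379) = -19136 + 1/2402 = -45964671/2402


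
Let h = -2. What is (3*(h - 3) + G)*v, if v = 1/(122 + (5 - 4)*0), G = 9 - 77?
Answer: -83/122 ≈ -0.68033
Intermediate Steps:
G = -68
v = 1/122 (v = 1/(122 + 1*0) = 1/(122 + 0) = 1/122 ≈ 0.0081967)
(3*(h - 3) + G)*v = (3*(-2 - 3) - 68)*(1/122) = (3*(-5) - 68)*(1/122) = (-15 - 68)*(1/122) = -83*1/122 = -83/122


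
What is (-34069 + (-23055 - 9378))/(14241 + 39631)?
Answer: -33251/26936 ≈ -1.2344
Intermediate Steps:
(-34069 + (-23055 - 9378))/(14241 + 39631) = (-34069 - 32433)/53872 = -66502*1/53872 = -33251/26936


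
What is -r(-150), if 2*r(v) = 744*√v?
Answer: -1860*I*√6 ≈ -4556.0*I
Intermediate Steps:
r(v) = 372*√v (r(v) = (744*√v)/2 = 372*√v)
-r(-150) = -372*√(-150) = -372*5*I*√6 = -1860*I*√6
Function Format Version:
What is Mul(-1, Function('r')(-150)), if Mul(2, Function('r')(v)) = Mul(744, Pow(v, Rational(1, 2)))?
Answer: Mul(-1860, I, Pow(6, Rational(1, 2))) ≈ Mul(-4556.0, I)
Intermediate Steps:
Function('r')(v) = Mul(372, Pow(v, Rational(1, 2))) (Function('r')(v) = Mul(Rational(1, 2), Mul(744, Pow(v, Rational(1, 2)))) = Mul(372, Pow(v, Rational(1, 2))))
Mul(-1, Function('r')(-150)) = Mul(-1, Mul(372, Pow(-150, Rational(1, 2)))) = Mul(-1, Mul(372, Mul(5, I, Pow(6, Rational(1, 2))))) = Mul(-1, Mul(1860, I, Pow(6, Rational(1, 2)))) = Mul(-1860, I, Pow(6, Rational(1, 2)))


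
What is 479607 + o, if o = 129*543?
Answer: 549654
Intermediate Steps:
o = 70047
479607 + o = 479607 + 70047 = 549654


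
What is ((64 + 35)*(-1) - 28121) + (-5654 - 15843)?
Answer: -49717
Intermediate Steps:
((64 + 35)*(-1) - 28121) + (-5654 - 15843) = (99*(-1) - 28121) - 21497 = (-99 - 28121) - 21497 = -28220 - 21497 = -49717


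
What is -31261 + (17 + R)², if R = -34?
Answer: -30972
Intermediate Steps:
-31261 + (17 + R)² = -31261 + (17 - 34)² = -31261 + (-17)² = -31261 + 289 = -30972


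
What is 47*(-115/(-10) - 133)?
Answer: -11421/2 ≈ -5710.5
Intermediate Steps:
47*(-115/(-10) - 133) = 47*(-115*(-⅒) - 133) = 47*(23/2 - 133) = 47*(-243/2) = -11421/2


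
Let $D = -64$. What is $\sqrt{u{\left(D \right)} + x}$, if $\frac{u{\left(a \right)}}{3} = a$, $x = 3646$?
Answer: $\sqrt{3454} \approx 58.771$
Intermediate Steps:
$u{\left(a \right)} = 3 a$
$\sqrt{u{\left(D \right)} + x} = \sqrt{3 \left(-64\right) + 3646} = \sqrt{-192 + 3646} = \sqrt{3454}$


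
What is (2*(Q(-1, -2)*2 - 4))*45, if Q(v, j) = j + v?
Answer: -900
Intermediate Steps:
(2*(Q(-1, -2)*2 - 4))*45 = (2*((-2 - 1)*2 - 4))*45 = (2*(-3*2 - 4))*45 = (2*(-6 - 4))*45 = (2*(-10))*45 = -20*45 = -900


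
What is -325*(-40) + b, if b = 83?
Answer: 13083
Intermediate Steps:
-325*(-40) + b = -325*(-40) + 83 = 13000 + 83 = 13083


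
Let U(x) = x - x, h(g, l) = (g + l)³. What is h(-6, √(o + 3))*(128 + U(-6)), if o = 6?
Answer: -3456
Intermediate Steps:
U(x) = 0
h(-6, √(o + 3))*(128 + U(-6)) = (-6 + √(6 + 3))³*(128 + 0) = (-6 + √9)³*128 = (-6 + 3)³*128 = (-3)³*128 = -27*128 = -3456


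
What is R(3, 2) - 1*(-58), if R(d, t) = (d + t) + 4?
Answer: 67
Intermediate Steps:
R(d, t) = 4 + d + t
R(3, 2) - 1*(-58) = (4 + 3 + 2) - 1*(-58) = 9 + 58 = 67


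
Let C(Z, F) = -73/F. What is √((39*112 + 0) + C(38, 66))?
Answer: √19022190/66 ≈ 66.083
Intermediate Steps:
√((39*112 + 0) + C(38, 66)) = √((39*112 + 0) - 73/66) = √((4368 + 0) - 73*1/66) = √(4368 - 73/66) = √(288215/66) = √19022190/66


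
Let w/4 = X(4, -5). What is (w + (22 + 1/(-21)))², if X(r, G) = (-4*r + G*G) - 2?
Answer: 1100401/441 ≈ 2495.2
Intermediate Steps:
X(r, G) = -2 + G² - 4*r (X(r, G) = (-4*r + G²) - 2 = (G² - 4*r) - 2 = -2 + G² - 4*r)
w = 28 (w = 4*(-2 + (-5)² - 4*4) = 4*(-2 + 25 - 16) = 4*7 = 28)
(w + (22 + 1/(-21)))² = (28 + (22 + 1/(-21)))² = (28 + (22 - 1/21))² = (28 + 461/21)² = (1049/21)² = 1100401/441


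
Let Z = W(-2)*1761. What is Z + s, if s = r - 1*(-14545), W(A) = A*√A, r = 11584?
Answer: 26129 - 3522*I*√2 ≈ 26129.0 - 4980.9*I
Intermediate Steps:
W(A) = A^(3/2)
Z = -3522*I*√2 (Z = (-2)^(3/2)*1761 = -2*I*√2*1761 = -3522*I*√2 ≈ -4980.9*I)
s = 26129 (s = 11584 - 1*(-14545) = 11584 + 14545 = 26129)
Z + s = -3522*I*√2 + 26129 = 26129 - 3522*I*√2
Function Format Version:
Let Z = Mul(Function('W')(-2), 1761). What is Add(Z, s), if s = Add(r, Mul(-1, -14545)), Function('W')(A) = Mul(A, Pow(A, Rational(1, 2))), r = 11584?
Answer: Add(26129, Mul(-3522, I, Pow(2, Rational(1, 2)))) ≈ Add(26129., Mul(-4980.9, I))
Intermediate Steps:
Function('W')(A) = Pow(A, Rational(3, 2))
Z = Mul(-3522, I, Pow(2, Rational(1, 2))) (Z = Mul(Pow(-2, Rational(3, 2)), 1761) = Mul(Mul(-2, I, Pow(2, Rational(1, 2))), 1761) = Mul(-3522, I, Pow(2, Rational(1, 2))) ≈ Mul(-4980.9, I))
s = 26129 (s = Add(11584, Mul(-1, -14545)) = Add(11584, 14545) = 26129)
Add(Z, s) = Add(Mul(-3522, I, Pow(2, Rational(1, 2))), 26129) = Add(26129, Mul(-3522, I, Pow(2, Rational(1, 2))))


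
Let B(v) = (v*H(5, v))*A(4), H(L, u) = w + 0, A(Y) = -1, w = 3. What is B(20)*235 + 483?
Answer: -13617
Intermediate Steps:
H(L, u) = 3 (H(L, u) = 3 + 0 = 3)
B(v) = -3*v (B(v) = (v*3)*(-1) = (3*v)*(-1) = -3*v)
B(20)*235 + 483 = -3*20*235 + 483 = -60*235 + 483 = -14100 + 483 = -13617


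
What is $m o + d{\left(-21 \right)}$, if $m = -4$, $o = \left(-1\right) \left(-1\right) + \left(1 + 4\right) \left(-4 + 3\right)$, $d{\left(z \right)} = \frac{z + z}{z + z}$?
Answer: $17$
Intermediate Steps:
$d{\left(z \right)} = 1$ ($d{\left(z \right)} = \frac{2 z}{2 z} = 2 z \frac{1}{2 z} = 1$)
$o = -4$ ($o = 1 + 5 \left(-1\right) = 1 - 5 = -4$)
$m o + d{\left(-21 \right)} = \left(-4\right) \left(-4\right) + 1 = 16 + 1 = 17$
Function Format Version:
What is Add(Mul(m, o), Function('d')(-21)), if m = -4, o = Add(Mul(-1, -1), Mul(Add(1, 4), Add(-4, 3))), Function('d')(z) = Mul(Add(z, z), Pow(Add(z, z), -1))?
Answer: 17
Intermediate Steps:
Function('d')(z) = 1 (Function('d')(z) = Mul(Mul(2, z), Pow(Mul(2, z), -1)) = Mul(Mul(2, z), Mul(Rational(1, 2), Pow(z, -1))) = 1)
o = -4 (o = Add(1, Mul(5, -1)) = Add(1, -5) = -4)
Add(Mul(m, o), Function('d')(-21)) = Add(Mul(-4, -4), 1) = Add(16, 1) = 17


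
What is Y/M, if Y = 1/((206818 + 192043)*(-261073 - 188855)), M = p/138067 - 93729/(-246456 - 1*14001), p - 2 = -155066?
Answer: 11986838873/1641845351567887813080 ≈ 7.3008e-12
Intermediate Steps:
p = -155064 (p = 2 - 155066 = -155064)
M = -9148874135/11986838873 (M = -155064/138067 - 93729/(-246456 - 1*14001) = -155064*1/138067 - 93729/(-246456 - 14001) = -155064/138067 - 93729/(-260457) = -155064/138067 - 93729*(-1/260457) = -155064/138067 + 31243/86819 = -9148874135/11986838873 ≈ -0.76324)
Y = -1/179458732008 (Y = 1/(398861*(-449928)) = 1/(-179458732008) = -1/179458732008 ≈ -5.5723e-12)
Y/M = -1/(179458732008*(-9148874135/11986838873)) = -1/179458732008*(-11986838873/9148874135) = 11986838873/1641845351567887813080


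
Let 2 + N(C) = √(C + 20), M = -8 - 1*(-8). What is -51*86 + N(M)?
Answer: -4388 + 2*√5 ≈ -4383.5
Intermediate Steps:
M = 0 (M = -8 + 8 = 0)
N(C) = -2 + √(20 + C) (N(C) = -2 + √(C + 20) = -2 + √(20 + C))
-51*86 + N(M) = -51*86 + (-2 + √(20 + 0)) = -4386 + (-2 + √20) = -4386 + (-2 + 2*√5) = -4388 + 2*√5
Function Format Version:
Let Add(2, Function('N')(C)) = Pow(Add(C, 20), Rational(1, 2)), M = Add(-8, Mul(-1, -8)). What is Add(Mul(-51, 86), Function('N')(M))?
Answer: Add(-4388, Mul(2, Pow(5, Rational(1, 2)))) ≈ -4383.5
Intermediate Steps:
M = 0 (M = Add(-8, 8) = 0)
Function('N')(C) = Add(-2, Pow(Add(20, C), Rational(1, 2))) (Function('N')(C) = Add(-2, Pow(Add(C, 20), Rational(1, 2))) = Add(-2, Pow(Add(20, C), Rational(1, 2))))
Add(Mul(-51, 86), Function('N')(M)) = Add(Mul(-51, 86), Add(-2, Pow(Add(20, 0), Rational(1, 2)))) = Add(-4386, Add(-2, Pow(20, Rational(1, 2)))) = Add(-4386, Add(-2, Mul(2, Pow(5, Rational(1, 2))))) = Add(-4388, Mul(2, Pow(5, Rational(1, 2))))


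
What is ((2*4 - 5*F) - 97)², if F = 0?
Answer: 7921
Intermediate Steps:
((2*4 - 5*F) - 97)² = ((2*4 - 5*0) - 97)² = ((8 + 0) - 97)² = (8 - 97)² = (-89)² = 7921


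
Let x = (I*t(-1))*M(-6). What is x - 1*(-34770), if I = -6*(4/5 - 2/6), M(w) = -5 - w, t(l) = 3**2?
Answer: 173724/5 ≈ 34745.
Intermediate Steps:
t(l) = 9
I = -14/5 (I = -6*(4*(1/5) - 2*1/6) = -6*(4/5 - 1/3) = -6*7/15 = -14/5 ≈ -2.8000)
x = -126/5 (x = (-14/5*9)*(-5 - 1*(-6)) = -126*(-5 + 6)/5 = -126/5*1 = -126/5 ≈ -25.200)
x - 1*(-34770) = -126/5 - 1*(-34770) = -126/5 + 34770 = 173724/5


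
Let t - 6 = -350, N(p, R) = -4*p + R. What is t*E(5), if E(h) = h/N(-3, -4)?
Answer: -215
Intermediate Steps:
N(p, R) = R - 4*p
E(h) = h/8 (E(h) = h/(-4 - 4*(-3)) = h/(-4 + 12) = h/8)
t = -344 (t = 6 - 350 = -344)
t*E(5) = -43*5 = -344*5/8 = -215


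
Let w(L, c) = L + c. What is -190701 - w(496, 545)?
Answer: -191742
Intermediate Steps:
-190701 - w(496, 545) = -190701 - (496 + 545) = -190701 - 1*1041 = -190701 - 1041 = -191742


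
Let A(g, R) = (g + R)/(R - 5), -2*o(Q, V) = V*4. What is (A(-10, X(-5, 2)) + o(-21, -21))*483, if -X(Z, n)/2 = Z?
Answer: 20286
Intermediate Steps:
o(Q, V) = -2*V (o(Q, V) = -V*4/2 = -2*V)
X(Z, n) = -2*Z
A(g, R) = (R + g)/(-5 + R)
(A(-10, X(-5, 2)) + o(-21, -21))*483 = ((-2*(-5) - 10)/(-5 - 2*(-5)) - 2*(-21))*483 = ((10 - 10)/(-5 + 10) + 42)*483 = (0/5 + 42)*483 = ((1/5)*0 + 42)*483 = (0 + 42)*483 = 42*483 = 20286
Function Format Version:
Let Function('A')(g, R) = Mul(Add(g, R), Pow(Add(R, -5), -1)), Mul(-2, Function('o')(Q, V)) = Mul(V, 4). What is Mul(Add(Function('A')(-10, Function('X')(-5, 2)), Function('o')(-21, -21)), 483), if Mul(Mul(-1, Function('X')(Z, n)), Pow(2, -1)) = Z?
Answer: 20286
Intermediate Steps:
Function('o')(Q, V) = Mul(-2, V) (Function('o')(Q, V) = Mul(Rational(-1, 2), Mul(V, 4)) = Mul(Rational(-1, 2), Mul(4, V)) = Mul(-2, V))
Function('X')(Z, n) = Mul(-2, Z)
Function('A')(g, R) = Mul(Pow(Add(-5, R), -1), Add(R, g)) (Function('A')(g, R) = Mul(Add(R, g), Pow(Add(-5, R), -1)) = Mul(Pow(Add(-5, R), -1), Add(R, g)))
Mul(Add(Function('A')(-10, Function('X')(-5, 2)), Function('o')(-21, -21)), 483) = Mul(Add(Mul(Pow(Add(-5, Mul(-2, -5)), -1), Add(Mul(-2, -5), -10)), Mul(-2, -21)), 483) = Mul(Add(Mul(Pow(Add(-5, 10), -1), Add(10, -10)), 42), 483) = Mul(Add(Mul(Pow(5, -1), 0), 42), 483) = Mul(Add(Mul(Rational(1, 5), 0), 42), 483) = Mul(Add(0, 42), 483) = Mul(42, 483) = 20286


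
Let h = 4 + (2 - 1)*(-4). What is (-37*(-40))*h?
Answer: 0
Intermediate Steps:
h = 0 (h = 4 + 1*(-4) = 4 - 4 = 0)
(-37*(-40))*h = -37*(-40)*0 = 1480*0 = 0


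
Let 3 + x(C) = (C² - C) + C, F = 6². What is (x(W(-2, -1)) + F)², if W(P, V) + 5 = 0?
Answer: 3364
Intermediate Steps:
F = 36
W(P, V) = -5 (W(P, V) = -5 + 0 = -5)
x(C) = -3 + C² (x(C) = -3 + ((C² - C) + C) = -3 + C²)
(x(W(-2, -1)) + F)² = ((-3 + (-5)²) + 36)² = ((-3 + 25) + 36)² = (22 + 36)² = 58² = 3364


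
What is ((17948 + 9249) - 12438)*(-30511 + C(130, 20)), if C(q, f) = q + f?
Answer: -448097999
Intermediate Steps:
C(q, f) = f + q
((17948 + 9249) - 12438)*(-30511 + C(130, 20)) = ((17948 + 9249) - 12438)*(-30511 + (20 + 130)) = (27197 - 12438)*(-30511 + 150) = 14759*(-30361) = -448097999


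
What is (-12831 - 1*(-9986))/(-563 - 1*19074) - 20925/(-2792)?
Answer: 418847465/54826504 ≈ 7.6395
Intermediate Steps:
(-12831 - 1*(-9986))/(-563 - 1*19074) - 20925/(-2792) = (-12831 + 9986)/(-563 - 19074) - 20925*(-1/2792) = -2845/(-19637) + 20925/2792 = -2845*(-1/19637) + 20925/2792 = 2845/19637 + 20925/2792 = 418847465/54826504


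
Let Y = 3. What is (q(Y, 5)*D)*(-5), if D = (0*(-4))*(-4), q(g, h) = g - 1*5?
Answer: 0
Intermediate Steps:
q(g, h) = -5 + g (q(g, h) = g - 5 = -5 + g)
D = 0 (D = 0*(-4) = 0)
(q(Y, 5)*D)*(-5) = ((-5 + 3)*0)*(-5) = -2*0*(-5) = 0*(-5) = 0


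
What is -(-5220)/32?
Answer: 1305/8 ≈ 163.13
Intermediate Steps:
-(-5220)/32 = -87*(-15/8) = 1305/8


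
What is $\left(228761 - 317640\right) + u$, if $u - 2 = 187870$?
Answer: $98993$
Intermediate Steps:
$u = 187872$ ($u = 2 + 187870 = 187872$)
$\left(228761 - 317640\right) + u = \left(228761 - 317640\right) + 187872 = -88879 + 187872 = 98993$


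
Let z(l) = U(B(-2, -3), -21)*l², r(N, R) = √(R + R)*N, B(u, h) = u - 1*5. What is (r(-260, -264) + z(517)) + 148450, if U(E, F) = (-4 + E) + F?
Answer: -8404798 - 1040*I*√33 ≈ -8.4048e+6 - 5974.3*I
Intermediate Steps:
B(u, h) = -5 + u (B(u, h) = u - 5 = -5 + u)
U(E, F) = -4 + E + F
r(N, R) = N*√2*√R (r(N, R) = √(2*R)*N = (√2*√R)*N = N*√2*√R)
z(l) = -32*l² (z(l) = (-4 + (-5 - 2) - 21)*l² = (-4 - 7 - 21)*l² = -32*l²)
(r(-260, -264) + z(517)) + 148450 = (-260*√2*√(-264) - 32*517²) + 148450 = (-260*√2*2*I*√66 - 32*267289) + 148450 = (-1040*I*√33 - 8553248) + 148450 = (-8553248 - 1040*I*√33) + 148450 = -8404798 - 1040*I*√33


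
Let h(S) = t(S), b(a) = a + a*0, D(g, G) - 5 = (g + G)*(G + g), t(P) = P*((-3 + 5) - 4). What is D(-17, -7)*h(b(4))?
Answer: -4648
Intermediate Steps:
t(P) = -2*P (t(P) = P*(2 - 4) = P*(-2) = -2*P)
D(g, G) = 5 + (G + g)**2 (D(g, G) = 5 + (g + G)*(G + g) = 5 + (G + g)*(G + g) = 5 + (G + g)**2)
b(a) = a (b(a) = a + 0 = a)
h(S) = -2*S
D(-17, -7)*h(b(4)) = (5 + (-7 - 17)**2)*(-2*4) = (5 + (-24)**2)*(-8) = (5 + 576)*(-8) = 581*(-8) = -4648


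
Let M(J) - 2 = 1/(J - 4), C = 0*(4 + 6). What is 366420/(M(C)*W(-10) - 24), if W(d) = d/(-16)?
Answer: -11725440/733 ≈ -15997.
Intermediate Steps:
W(d) = -d/16 (W(d) = d*(-1/16) = -d/16)
C = 0 (C = 0*10 = 0)
M(J) = 2 + 1/(-4 + J) (M(J) = 2 + 1/(J - 4) = 2 + 1/(-4 + J))
366420/(M(C)*W(-10) - 24) = 366420/(((-7 + 2*0)/(-4 + 0))*(-1/16*(-10)) - 24) = 366420/(((-7 + 0)/(-4))*(5/8) - 24) = 366420/(-¼*(-7)*(5/8) - 24) = 366420/((7/4)*(5/8) - 24) = 366420/(35/32 - 24) = 366420/(-733/32) = 366420*(-32/733) = -11725440/733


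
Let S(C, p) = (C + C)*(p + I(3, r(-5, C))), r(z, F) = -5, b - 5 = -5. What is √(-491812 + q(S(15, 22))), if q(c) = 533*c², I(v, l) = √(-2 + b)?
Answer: 2*√(57680897 + 5276700*I*√2) ≈ 15221.0 + 980.52*I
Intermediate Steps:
b = 0 (b = 5 - 5 = 0)
I(v, l) = I*√2 (I(v, l) = √(-2 + 0) = √(-2) = I*√2)
S(C, p) = 2*C*(p + I*√2) (S(C, p) = (C + C)*(p + I*√2) = (2*C)*(p + I*√2) = 2*C*(p + I*√2))
√(-491812 + q(S(15, 22))) = √(-491812 + 533*(2*15*(22 + I*√2))²) = √(-491812 + 533*(660 + 30*I*√2)²)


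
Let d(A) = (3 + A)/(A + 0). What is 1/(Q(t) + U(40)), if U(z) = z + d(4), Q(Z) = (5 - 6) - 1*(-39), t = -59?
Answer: 4/319 ≈ 0.012539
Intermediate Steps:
d(A) = (3 + A)/A
Q(Z) = 38 (Q(Z) = -1 + 39 = 38)
U(z) = 7/4 + z (U(z) = z + (3 + 4)/4 = z + (1/4)*7 = z + 7/4 = 7/4 + z)
1/(Q(t) + U(40)) = 1/(38 + (7/4 + 40)) = 1/(38 + 167/4) = 1/(319/4) = 4/319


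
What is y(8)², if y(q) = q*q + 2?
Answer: 4356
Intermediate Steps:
y(q) = 2 + q² (y(q) = q² + 2 = 2 + q²)
y(8)² = (2 + 8²)² = (2 + 64)² = 66² = 4356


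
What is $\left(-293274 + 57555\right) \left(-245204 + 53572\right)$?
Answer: $45171303408$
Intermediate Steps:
$\left(-293274 + 57555\right) \left(-245204 + 53572\right) = \left(-235719\right) \left(-191632\right) = 45171303408$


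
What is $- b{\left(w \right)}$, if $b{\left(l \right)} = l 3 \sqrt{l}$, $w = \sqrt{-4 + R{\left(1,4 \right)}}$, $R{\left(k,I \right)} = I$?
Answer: $0$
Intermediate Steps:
$w = 0$ ($w = \sqrt{-4 + 4} = \sqrt{0} = 0$)
$b{\left(l \right)} = 3 l^{\frac{3}{2}}$ ($b{\left(l \right)} = 3 l \sqrt{l} = 3 l^{\frac{3}{2}}$)
$- b{\left(w \right)} = - 3 \cdot 0^{\frac{3}{2}} = - 3 \cdot 0 = \left(-1\right) 0 = 0$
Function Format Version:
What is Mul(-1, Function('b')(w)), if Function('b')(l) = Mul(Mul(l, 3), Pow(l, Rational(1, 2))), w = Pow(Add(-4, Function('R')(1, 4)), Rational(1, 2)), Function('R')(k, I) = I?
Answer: 0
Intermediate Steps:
w = 0 (w = Pow(Add(-4, 4), Rational(1, 2)) = Pow(0, Rational(1, 2)) = 0)
Function('b')(l) = Mul(3, Pow(l, Rational(3, 2))) (Function('b')(l) = Mul(Mul(3, l), Pow(l, Rational(1, 2))) = Mul(3, Pow(l, Rational(3, 2))))
Mul(-1, Function('b')(w)) = Mul(-1, Mul(3, Pow(0, Rational(3, 2)))) = Mul(-1, Mul(3, 0)) = Mul(-1, 0) = 0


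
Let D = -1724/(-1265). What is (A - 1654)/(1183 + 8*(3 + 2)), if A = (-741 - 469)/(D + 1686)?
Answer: -1766008403/1305255311 ≈ -1.3530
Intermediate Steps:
D = 1724/1265 (D = -1724*(-1/1265) = 1724/1265 ≈ 1.3628)
A = -765325/1067257 (A = (-741 - 469)/(1724/1265 + 1686) = -1210/2134514/1265 = -1210*1265/2134514 = -765325/1067257 ≈ -0.71710)
(A - 1654)/(1183 + 8*(3 + 2)) = (-765325/1067257 - 1654)/(1183 + 8*(3 + 2)) = -1766008403/(1067257*(1183 + 8*5)) = -1766008403/(1067257*(1183 + 40)) = -1766008403/1067257/1223 = -1766008403/1067257*1/1223 = -1766008403/1305255311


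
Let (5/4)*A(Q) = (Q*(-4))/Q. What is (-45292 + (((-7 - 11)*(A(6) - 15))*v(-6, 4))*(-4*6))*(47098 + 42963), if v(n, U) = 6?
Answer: -41638082252/5 ≈ -8.3276e+9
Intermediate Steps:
A(Q) = -16/5 (A(Q) = 4*((Q*(-4))/Q)/5 = 4*((-4*Q)/Q)/5 = (4/5)*(-4) = -16/5)
(-45292 + (((-7 - 11)*(A(6) - 15))*v(-6, 4))*(-4*6))*(47098 + 42963) = (-45292 + (((-7 - 11)*(-16/5 - 15))*6)*(-4*6))*(47098 + 42963) = (-45292 + (-18*(-91/5)*6)*(-24))*90061 = (-45292 + ((1638/5)*6)*(-24))*90061 = (-45292 + (9828/5)*(-24))*90061 = (-45292 - 235872/5)*90061 = -462332/5*90061 = -41638082252/5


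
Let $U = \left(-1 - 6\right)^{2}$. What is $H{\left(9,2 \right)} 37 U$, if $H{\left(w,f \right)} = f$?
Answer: $3626$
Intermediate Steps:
$U = 49$ ($U = \left(-7\right)^{2} = 49$)
$H{\left(9,2 \right)} 37 U = 2 \cdot 37 \cdot 49 = 74 \cdot 49 = 3626$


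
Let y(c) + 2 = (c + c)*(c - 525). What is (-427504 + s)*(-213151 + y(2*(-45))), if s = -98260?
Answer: 53866099092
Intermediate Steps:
y(c) = -2 + 2*c*(-525 + c) (y(c) = -2 + (c + c)*(c - 525) = -2 + (2*c)*(-525 + c) = -2 + 2*c*(-525 + c))
(-427504 + s)*(-213151 + y(2*(-45))) = (-427504 - 98260)*(-213151 + (-2 - 2100*(-45) + 2*(2*(-45))²)) = -525764*(-213151 + (-2 - 1050*(-90) + 2*(-90)²)) = -525764*(-213151 + (-2 + 94500 + 2*8100)) = -525764*(-213151 + (-2 + 94500 + 16200)) = -525764*(-213151 + 110698) = -525764*(-102453) = 53866099092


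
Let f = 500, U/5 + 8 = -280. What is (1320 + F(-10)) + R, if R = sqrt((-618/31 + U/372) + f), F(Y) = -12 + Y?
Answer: 1298 + 11*sqrt(3782)/31 ≈ 1319.8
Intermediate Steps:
U = -1440 (U = -40 + 5*(-280) = -40 - 1400 = -1440)
R = 11*sqrt(3782)/31 (R = sqrt((-618/31 - 1440/372) + 500) = sqrt((-618*1/31 - 1440*1/372) + 500) = sqrt((-618/31 - 120/31) + 500) = sqrt(-738/31 + 500) = sqrt(14762/31) = 11*sqrt(3782)/31 ≈ 21.822)
(1320 + F(-10)) + R = (1320 + (-12 - 10)) + 11*sqrt(3782)/31 = (1320 - 22) + 11*sqrt(3782)/31 = 1298 + 11*sqrt(3782)/31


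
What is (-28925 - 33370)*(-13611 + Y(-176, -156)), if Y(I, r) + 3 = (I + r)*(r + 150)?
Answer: 723992490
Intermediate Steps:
Y(I, r) = -3 + (150 + r)*(I + r) (Y(I, r) = -3 + (I + r)*(r + 150) = -3 + (I + r)*(150 + r) = -3 + (150 + r)*(I + r))
(-28925 - 33370)*(-13611 + Y(-176, -156)) = (-28925 - 33370)*(-13611 + (-3 + (-156)² + 150*(-176) + 150*(-156) - 176*(-156))) = -62295*(-13611 + (-3 + 24336 - 26400 - 23400 + 27456)) = -62295*(-13611 + 1989) = -62295*(-11622) = 723992490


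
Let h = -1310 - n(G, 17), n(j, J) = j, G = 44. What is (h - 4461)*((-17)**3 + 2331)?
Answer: 15014330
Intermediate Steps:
h = -1354 (h = -1310 - 1*44 = -1310 - 44 = -1354)
(h - 4461)*((-17)**3 + 2331) = (-1354 - 4461)*((-17)**3 + 2331) = -5815*(-4913 + 2331) = -5815*(-2582) = 15014330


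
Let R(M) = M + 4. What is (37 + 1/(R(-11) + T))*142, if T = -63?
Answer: 183819/35 ≈ 5252.0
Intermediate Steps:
R(M) = 4 + M
(37 + 1/(R(-11) + T))*142 = (37 + 1/((4 - 11) - 63))*142 = (37 + 1/(-7 - 63))*142 = (37 + 1/(-70))*142 = (37 - 1/70)*142 = (2589/70)*142 = 183819/35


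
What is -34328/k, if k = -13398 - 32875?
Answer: 34328/46273 ≈ 0.74186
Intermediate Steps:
k = -46273
-34328/k = -34328/(-46273) = -34328*(-1/46273) = 34328/46273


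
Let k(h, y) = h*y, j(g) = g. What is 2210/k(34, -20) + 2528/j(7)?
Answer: 10021/28 ≈ 357.89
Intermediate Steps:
2210/k(34, -20) + 2528/j(7) = 2210/((34*(-20))) + 2528/7 = 2210/(-680) + 2528*(⅐) = 2210*(-1/680) + 2528/7 = -13/4 + 2528/7 = 10021/28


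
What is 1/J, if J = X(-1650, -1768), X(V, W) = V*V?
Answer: 1/2722500 ≈ 3.6731e-7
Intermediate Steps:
X(V, W) = V**2
J = 2722500 (J = (-1650)**2 = 2722500)
1/J = 1/2722500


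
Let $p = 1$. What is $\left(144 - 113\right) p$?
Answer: $31$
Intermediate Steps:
$\left(144 - 113\right) p = \left(144 - 113\right) 1 = 31 \cdot 1 = 31$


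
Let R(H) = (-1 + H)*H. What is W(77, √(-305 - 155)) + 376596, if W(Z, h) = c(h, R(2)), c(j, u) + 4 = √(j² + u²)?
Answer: 376592 + 2*I*√114 ≈ 3.7659e+5 + 21.354*I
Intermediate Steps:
R(H) = H*(-1 + H)
c(j, u) = -4 + √(j² + u²)
W(Z, h) = -4 + √(4 + h²) (W(Z, h) = -4 + √(h² + (2*(-1 + 2))²) = -4 + √(h² + (2*1)²) = -4 + √(h² + 2²) = -4 + √(h² + 4) = -4 + √(4 + h²))
W(77, √(-305 - 155)) + 376596 = (-4 + √(4 + (√(-305 - 155))²)) + 376596 = (-4 + √(4 + (√(-460))²)) + 376596 = (-4 + √(4 + (2*I*√115)²)) + 376596 = (-4 + √(4 - 460)) + 376596 = (-4 + √(-456)) + 376596 = (-4 + 2*I*√114) + 376596 = 376592 + 2*I*√114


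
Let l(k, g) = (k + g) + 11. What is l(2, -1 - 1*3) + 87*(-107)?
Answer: -9300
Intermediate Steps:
l(k, g) = 11 + g + k (l(k, g) = (g + k) + 11 = 11 + g + k)
l(2, -1 - 1*3) + 87*(-107) = (11 + (-1 - 1*3) + 2) + 87*(-107) = (11 + (-1 - 3) + 2) - 9309 = (11 - 4 + 2) - 9309 = 9 - 9309 = -9300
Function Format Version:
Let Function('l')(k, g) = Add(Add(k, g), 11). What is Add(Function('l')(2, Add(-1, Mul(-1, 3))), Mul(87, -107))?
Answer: -9300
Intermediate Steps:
Function('l')(k, g) = Add(11, g, k) (Function('l')(k, g) = Add(Add(g, k), 11) = Add(11, g, k))
Add(Function('l')(2, Add(-1, Mul(-1, 3))), Mul(87, -107)) = Add(Add(11, Add(-1, Mul(-1, 3)), 2), Mul(87, -107)) = Add(Add(11, Add(-1, -3), 2), -9309) = Add(Add(11, -4, 2), -9309) = Add(9, -9309) = -9300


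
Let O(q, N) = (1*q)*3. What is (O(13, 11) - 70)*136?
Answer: -4216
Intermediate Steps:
O(q, N) = 3*q (O(q, N) = q*3 = 3*q)
(O(13, 11) - 70)*136 = (3*13 - 70)*136 = (39 - 70)*136 = -31*136 = -4216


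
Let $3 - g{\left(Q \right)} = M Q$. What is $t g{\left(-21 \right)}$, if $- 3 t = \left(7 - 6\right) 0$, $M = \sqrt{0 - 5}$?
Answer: $0$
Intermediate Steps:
$M = i \sqrt{5}$ ($M = \sqrt{-5} = i \sqrt{5} \approx 2.2361 i$)
$g{\left(Q \right)} = 3 - i Q \sqrt{5}$ ($g{\left(Q \right)} = 3 - i \sqrt{5} Q = 3 - i Q \sqrt{5}$)
$t = 0$ ($t = - \frac{\left(7 - 6\right) 0}{3} = - \frac{1 \cdot 0}{3} = \left(- \frac{1}{3}\right) 0 = 0$)
$t g{\left(-21 \right)} = 0 \left(3 - i \left(-21\right) \sqrt{5}\right) = 0 \left(3 + 21 i \sqrt{5}\right) = 0$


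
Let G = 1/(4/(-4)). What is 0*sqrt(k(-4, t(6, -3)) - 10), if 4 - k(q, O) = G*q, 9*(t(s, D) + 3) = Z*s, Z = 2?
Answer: 0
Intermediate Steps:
t(s, D) = -3 + 2*s/9 (t(s, D) = -3 + (2*s)/9 = -3 + 2*s/9)
G = -1 (G = 1/(4*(-1/4)) = 1/(-1) = -1)
k(q, O) = 4 + q (k(q, O) = 4 - (-1)*q = 4 + q)
0*sqrt(k(-4, t(6, -3)) - 10) = 0*sqrt((4 - 4) - 10) = 0*sqrt(0 - 10) = 0*sqrt(-10) = 0*(I*sqrt(10)) = 0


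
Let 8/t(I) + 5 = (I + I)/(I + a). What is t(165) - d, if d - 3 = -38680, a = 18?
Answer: 7541527/195 ≈ 38675.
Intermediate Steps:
t(I) = 8/(-5 + 2*I/(18 + I)) (t(I) = 8/(-5 + (I + I)/(I + 18)) = 8/(-5 + (2*I)/(18 + I)) = 8/(-5 + 2*I/(18 + I)))
d = -38677 (d = 3 - 38680 = -38677)
t(165) - d = 8*(-18 - 1*165)/(3*(30 + 165)) - 1*(-38677) = (8/3)*(-18 - 165)/195 + 38677 = (8/3)*(1/195)*(-183) + 38677 = -488/195 + 38677 = 7541527/195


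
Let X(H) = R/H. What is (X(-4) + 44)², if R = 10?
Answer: 6889/4 ≈ 1722.3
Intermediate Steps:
X(H) = 10/H
(X(-4) + 44)² = (10/(-4) + 44)² = (10*(-¼) + 44)² = (-5/2 + 44)² = (83/2)² = 6889/4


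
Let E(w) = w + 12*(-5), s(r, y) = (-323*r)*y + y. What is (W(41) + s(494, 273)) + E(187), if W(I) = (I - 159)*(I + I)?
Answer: -43569702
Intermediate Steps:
s(r, y) = y - 323*r*y (s(r, y) = -323*r*y + y = y - 323*r*y)
E(w) = -60 + w (E(w) = w - 60 = -60 + w)
W(I) = 2*I*(-159 + I) (W(I) = (-159 + I)*(2*I) = 2*I*(-159 + I))
(W(41) + s(494, 273)) + E(187) = (2*41*(-159 + 41) + 273*(1 - 323*494)) + (-60 + 187) = (2*41*(-118) + 273*(1 - 159562)) + 127 = (-9676 + 273*(-159561)) + 127 = (-9676 - 43560153) + 127 = -43569829 + 127 = -43569702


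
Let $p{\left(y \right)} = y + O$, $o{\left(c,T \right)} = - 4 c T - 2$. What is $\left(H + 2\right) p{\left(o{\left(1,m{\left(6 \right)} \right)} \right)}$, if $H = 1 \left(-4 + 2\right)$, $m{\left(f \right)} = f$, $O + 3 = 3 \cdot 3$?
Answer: $0$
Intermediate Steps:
$O = 6$ ($O = -3 + 3 \cdot 3 = -3 + 9 = 6$)
$o{\left(c,T \right)} = -2 - 4 T c$ ($o{\left(c,T \right)} = - 4 T c - 2 = -2 - 4 T c$)
$p{\left(y \right)} = 6 + y$ ($p{\left(y \right)} = y + 6 = 6 + y$)
$H = -2$ ($H = 1 \left(-2\right) = -2$)
$\left(H + 2\right) p{\left(o{\left(1,m{\left(6 \right)} \right)} \right)} = \left(-2 + 2\right) \left(6 - \left(2 + 24 \cdot 1\right)\right) = 0 \left(6 - 26\right) = 0 \left(-20\right) = 0$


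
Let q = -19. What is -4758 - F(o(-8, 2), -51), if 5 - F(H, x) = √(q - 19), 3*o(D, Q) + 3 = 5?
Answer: -4763 + I*√38 ≈ -4763.0 + 6.1644*I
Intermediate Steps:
o(D, Q) = ⅔ (o(D, Q) = -1 + (⅓)*5 = -1 + 5/3 = ⅔)
F(H, x) = 5 - I*√38 (F(H, x) = 5 - √(-19 - 19) = 5 - √(-38) = 5 - I*√38)
-4758 - F(o(-8, 2), -51) = -4758 - (5 - I*√38) = -4758 + (-5 + I*√38) = -4763 + I*√38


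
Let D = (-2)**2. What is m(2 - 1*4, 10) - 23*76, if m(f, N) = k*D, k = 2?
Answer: -1740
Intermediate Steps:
D = 4
m(f, N) = 8 (m(f, N) = 2*4 = 8)
m(2 - 1*4, 10) - 23*76 = 8 - 23*76 = 8 - 1748 = -1740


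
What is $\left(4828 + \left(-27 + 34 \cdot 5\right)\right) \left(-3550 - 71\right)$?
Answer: $-17999991$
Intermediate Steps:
$\left(4828 + \left(-27 + 34 \cdot 5\right)\right) \left(-3550 - 71\right) = \left(4828 + \left(-27 + 170\right)\right) \left(-3621\right) = \left(4828 + 143\right) \left(-3621\right) = 4971 \left(-3621\right) = -17999991$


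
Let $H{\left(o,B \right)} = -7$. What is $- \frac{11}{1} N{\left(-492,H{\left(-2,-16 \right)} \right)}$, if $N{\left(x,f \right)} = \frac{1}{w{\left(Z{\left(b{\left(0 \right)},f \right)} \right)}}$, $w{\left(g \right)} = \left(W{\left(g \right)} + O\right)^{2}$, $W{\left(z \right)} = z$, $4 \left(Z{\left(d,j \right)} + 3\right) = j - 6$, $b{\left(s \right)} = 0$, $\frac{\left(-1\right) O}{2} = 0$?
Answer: $- \frac{176}{625} \approx -0.2816$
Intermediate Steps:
$O = 0$ ($O = \left(-2\right) 0 = 0$)
$Z{\left(d,j \right)} = - \frac{9}{2} + \frac{j}{4}$ ($Z{\left(d,j \right)} = -3 + \frac{j - 6}{4} = -3 + \frac{-6 + j}{4} = -3 + \left(- \frac{3}{2} + \frac{j}{4}\right) = - \frac{9}{2} + \frac{j}{4}$)
$w{\left(g \right)} = g^{2}$ ($w{\left(g \right)} = \left(g + 0\right)^{2} = g^{2}$)
$N{\left(x,f \right)} = \frac{1}{\left(- \frac{9}{2} + \frac{f}{4}\right)^{2}}$
$- \frac{11}{1} N{\left(-492,H{\left(-2,-16 \right)} \right)} = - \frac{11}{1} \frac{16}{\left(-18 - 7\right)^{2}} = \left(-11\right) 1 \cdot \frac{16}{625} = - 11 \cdot 16 \cdot \frac{1}{625} = \left(-11\right) \frac{16}{625} = - \frac{176}{625}$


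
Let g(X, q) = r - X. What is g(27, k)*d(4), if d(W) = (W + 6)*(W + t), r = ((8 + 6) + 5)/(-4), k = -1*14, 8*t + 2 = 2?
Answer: -1270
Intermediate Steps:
t = 0 (t = -¼ + (⅛)*2 = -¼ + ¼ = 0)
k = -14
r = -19/4 (r = (14 + 5)*(-¼) = 19*(-¼) = -19/4 ≈ -4.7500)
g(X, q) = -19/4 - X
d(W) = W*(6 + W) (d(W) = (W + 6)*(W + 0) = (6 + W)*W = W*(6 + W))
g(27, k)*d(4) = (-19/4 - 1*27)*(4*(6 + 4)) = (-19/4 - 27)*(4*10) = -127/4*40 = -1270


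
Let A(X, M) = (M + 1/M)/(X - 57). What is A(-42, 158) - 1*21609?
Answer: -338032943/15642 ≈ -21611.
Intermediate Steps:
A(X, M) = (M + 1/M)/(-57 + X)
A(-42, 158) - 1*21609 = (1 + 158**2)/(158*(-57 - 42)) - 1*21609 = (1/158)*(1 + 24964)/(-99) - 21609 = (1/158)*(-1/99)*24965 - 21609 = -24965/15642 - 21609 = -338032943/15642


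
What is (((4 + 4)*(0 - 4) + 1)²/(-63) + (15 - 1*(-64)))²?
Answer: 16128256/3969 ≈ 4063.6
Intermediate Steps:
(((4 + 4)*(0 - 4) + 1)²/(-63) + (15 - 1*(-64)))² = ((8*(-4) + 1)²*(-1/63) + (15 + 64))² = ((-32 + 1)²*(-1/63) + 79)² = ((-31)²*(-1/63) + 79)² = (961*(-1/63) + 79)² = (-961/63 + 79)² = (4016/63)² = 16128256/3969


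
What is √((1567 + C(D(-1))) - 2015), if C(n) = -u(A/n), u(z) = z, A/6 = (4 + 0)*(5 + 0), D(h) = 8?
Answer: I*√463 ≈ 21.517*I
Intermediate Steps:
A = 120 (A = 6*((4 + 0)*(5 + 0)) = 6*(4*5) = 6*20 = 120)
C(n) = -120/n
√((1567 + C(D(-1))) - 2015) = √((1567 - 120/8) - 2015) = √((1567 - 120*⅛) - 2015) = √((1567 - 15) - 2015) = √(1552 - 2015) = √(-463) = I*√463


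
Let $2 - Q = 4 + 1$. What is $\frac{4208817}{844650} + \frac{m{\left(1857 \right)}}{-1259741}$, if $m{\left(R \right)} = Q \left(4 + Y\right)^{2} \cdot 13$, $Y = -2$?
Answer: $\frac{1767383700599}{354680078550} \approx 4.983$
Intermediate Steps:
$Q = -3$ ($Q = 2 - \left(4 + 1\right) = 2 - 5 = -3$)
$m{\left(R \right)} = -156$ ($m{\left(R \right)} = - 3 \left(4 - 2\right)^{2} \cdot 13 = - 3 \cdot 2^{2} \cdot 13 = \left(-3\right) 4 \cdot 13 = \left(-12\right) 13 = -156$)
$\frac{4208817}{844650} + \frac{m{\left(1857 \right)}}{-1259741} = \frac{4208817}{844650} - \frac{156}{-1259741} = 4208817 \cdot \frac{1}{844650} - - \frac{156}{1259741} = \frac{1402939}{281550} + \frac{156}{1259741} = \frac{1767383700599}{354680078550}$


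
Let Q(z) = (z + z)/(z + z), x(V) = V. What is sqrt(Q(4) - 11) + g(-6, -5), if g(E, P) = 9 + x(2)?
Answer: 11 + I*sqrt(10) ≈ 11.0 + 3.1623*I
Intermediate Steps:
g(E, P) = 11 (g(E, P) = 9 + 2 = 11)
Q(z) = 1 (Q(z) = (2*z)/((2*z)) = (2*z)*(1/(2*z)) = 1)
sqrt(Q(4) - 11) + g(-6, -5) = sqrt(1 - 11) + 11 = sqrt(-10) + 11 = I*sqrt(10) + 11 = 11 + I*sqrt(10)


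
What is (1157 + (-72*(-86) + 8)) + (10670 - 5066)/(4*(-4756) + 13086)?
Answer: 21840131/2969 ≈ 7356.1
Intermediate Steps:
(1157 + (-72*(-86) + 8)) + (10670 - 5066)/(4*(-4756) + 13086) = (1157 + (6192 + 8)) + 5604/(-19024 + 13086) = (1157 + 6200) + 5604/(-5938) = 7357 + 5604*(-1/5938) = 7357 - 2802/2969 = 21840131/2969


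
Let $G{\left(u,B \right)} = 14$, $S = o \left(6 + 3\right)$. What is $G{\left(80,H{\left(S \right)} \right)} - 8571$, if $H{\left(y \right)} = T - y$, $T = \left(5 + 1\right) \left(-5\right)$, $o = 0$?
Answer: $-8557$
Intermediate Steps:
$S = 0$ ($S = 0 \left(6 + 3\right) = 0 \cdot 9 = 0$)
$T = -30$ ($T = 6 \left(-5\right) = -30$)
$H{\left(y \right)} = -30 - y$
$G{\left(80,H{\left(S \right)} \right)} - 8571 = 14 - 8571 = -8557$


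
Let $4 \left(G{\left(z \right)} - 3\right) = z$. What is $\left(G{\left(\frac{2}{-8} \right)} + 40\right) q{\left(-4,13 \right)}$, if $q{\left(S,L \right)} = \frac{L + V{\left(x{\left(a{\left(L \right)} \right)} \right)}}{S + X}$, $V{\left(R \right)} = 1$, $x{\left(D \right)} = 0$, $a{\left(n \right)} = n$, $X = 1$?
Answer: $- \frac{1603}{8} \approx -200.38$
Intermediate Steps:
$G{\left(z \right)} = 3 + \frac{z}{4}$
$q{\left(S,L \right)} = \frac{1 + L}{1 + S}$ ($q{\left(S,L \right)} = \frac{L + 1}{S + 1} = \frac{1 + L}{1 + S}$)
$\left(G{\left(\frac{2}{-8} \right)} + 40\right) q{\left(-4,13 \right)} = \left(\left(3 + \frac{2 \frac{1}{-8}}{4}\right) + 40\right) \frac{1 + 13}{1 - 4} = \left(\left(3 + \frac{2 \left(- \frac{1}{8}\right)}{4}\right) + 40\right) \frac{1}{-3} \cdot 14 = \left(\left(3 + \frac{1}{4} \left(- \frac{1}{4}\right)\right) + 40\right) \left(\left(- \frac{1}{3}\right) 14\right) = \left(\left(3 - \frac{1}{16}\right) + 40\right) \left(- \frac{14}{3}\right) = \left(\frac{47}{16} + 40\right) \left(- \frac{14}{3}\right) = \frac{687}{16} \left(- \frac{14}{3}\right) = - \frac{1603}{8}$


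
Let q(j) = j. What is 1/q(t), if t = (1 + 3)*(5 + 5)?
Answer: 1/40 ≈ 0.025000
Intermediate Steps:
t = 40 (t = 4*10 = 40)
1/q(t) = 1/40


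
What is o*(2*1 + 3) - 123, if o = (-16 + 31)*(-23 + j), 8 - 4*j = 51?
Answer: -10617/4 ≈ -2654.3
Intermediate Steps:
j = -43/4 (j = 2 - 1/4*51 = 2 - 51/4 = -43/4 ≈ -10.750)
o = -2025/4 (o = (-16 + 31)*(-23 - 43/4) = 15*(-135/4) = -2025/4 ≈ -506.25)
o*(2*1 + 3) - 123 = -2025*(2*1 + 3)/4 - 123 = -2025*(2 + 3)/4 - 123 = -2025/4*5 - 123 = -10125/4 - 123 = -10617/4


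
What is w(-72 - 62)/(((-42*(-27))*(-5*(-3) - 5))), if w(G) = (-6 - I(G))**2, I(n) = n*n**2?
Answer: 1447326896401/2835 ≈ 5.1052e+8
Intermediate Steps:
I(n) = n**3
w(G) = (-6 - G**3)**2
w(-72 - 62)/(((-42*(-27))*(-5*(-3) - 5))) = (6 + (-72 - 62)**3)**2/(((-42*(-27))*(-5*(-3) - 5))) = (6 + (-134)**3)**2/((1134*(15 - 5))) = (6 - 2406104)**2/((1134*10)) = (-2406098)**2/11340 = 5789307585604*(1/11340) = 1447326896401/2835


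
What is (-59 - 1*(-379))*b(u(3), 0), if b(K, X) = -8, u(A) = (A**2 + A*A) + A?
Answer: -2560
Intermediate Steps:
u(A) = A + 2*A**2 (u(A) = (A**2 + A**2) + A = 2*A**2 + A = A + 2*A**2)
(-59 - 1*(-379))*b(u(3), 0) = (-59 - 1*(-379))*(-8) = (-59 + 379)*(-8) = 320*(-8) = -2560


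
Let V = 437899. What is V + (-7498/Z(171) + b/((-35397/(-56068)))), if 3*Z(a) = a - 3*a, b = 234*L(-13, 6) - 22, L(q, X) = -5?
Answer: 15435805976/35397 ≈ 4.3608e+5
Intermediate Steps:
b = -1192 (b = 234*(-5) - 22 = -1170 - 22 = -1192)
Z(a) = -2*a/3 (Z(a) = (a - 3*a)/3 = (-2*a)/3 = -2*a/3)
V + (-7498/Z(171) + b/((-35397/(-56068)))) = 437899 + (-7498/((-⅔*171)) - 1192/((-35397/(-56068)))) = 437899 + (-7498/(-114) - 1192/((-35397*(-1/56068)))) = 437899 + (-7498*(-1/114) - 1192/35397/56068) = 437899 + (3749/57 - 1192*56068/35397) = 437899 + (3749/57 - 66833056/35397) = 437899 - 64504927/35397 = 15435805976/35397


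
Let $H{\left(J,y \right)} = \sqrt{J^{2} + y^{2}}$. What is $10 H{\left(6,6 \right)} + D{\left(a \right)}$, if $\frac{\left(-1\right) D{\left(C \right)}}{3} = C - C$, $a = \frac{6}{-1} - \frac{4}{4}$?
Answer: $60 \sqrt{2} \approx 84.853$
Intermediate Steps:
$a = -7$ ($a = 6 \left(-1\right) - 1 = -6 - 1 = -7$)
$D{\left(C \right)} = 0$ ($D{\left(C \right)} = - 3 \left(C - C\right) = \left(-3\right) 0 = 0$)
$10 H{\left(6,6 \right)} + D{\left(a \right)} = 10 \sqrt{6^{2} + 6^{2}} + 0 = 10 \sqrt{36 + 36} + 0 = 10 \sqrt{72} + 0 = 10 \cdot 6 \sqrt{2} + 0 = 60 \sqrt{2} + 0 = 60 \sqrt{2}$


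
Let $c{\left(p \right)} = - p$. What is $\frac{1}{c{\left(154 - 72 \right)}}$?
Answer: $- \frac{1}{82} \approx -0.012195$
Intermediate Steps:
$\frac{1}{c{\left(154 - 72 \right)}} = \frac{1}{\left(-1\right) \left(154 - 72\right)} = \frac{1}{\left(-1\right) 82} = \frac{1}{-82} = - \frac{1}{82}$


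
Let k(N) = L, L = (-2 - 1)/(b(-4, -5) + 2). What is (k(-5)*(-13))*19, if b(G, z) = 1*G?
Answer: -741/2 ≈ -370.50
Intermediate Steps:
b(G, z) = G
L = 3/2 (L = (-2 - 1)/(-4 + 2) = -3/(-2) = -3*(-½) = 3/2 ≈ 1.5000)
k(N) = 3/2
(k(-5)*(-13))*19 = ((3/2)*(-13))*19 = -39/2*19 = -741/2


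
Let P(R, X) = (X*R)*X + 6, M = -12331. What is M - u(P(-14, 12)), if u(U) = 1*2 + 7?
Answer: -12340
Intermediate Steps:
P(R, X) = 6 + R*X² (P(R, X) = (R*X)*X + 6 = R*X² + 6 = 6 + R*X²)
u(U) = 9 (u(U) = 2 + 7 = 9)
M - u(P(-14, 12)) = -12331 - 1*9 = -12331 - 9 = -12340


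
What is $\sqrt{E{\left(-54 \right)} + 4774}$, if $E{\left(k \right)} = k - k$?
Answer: $\sqrt{4774} \approx 69.094$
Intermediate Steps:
$E{\left(k \right)} = 0$
$\sqrt{E{\left(-54 \right)} + 4774} = \sqrt{0 + 4774} = \sqrt{4774}$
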